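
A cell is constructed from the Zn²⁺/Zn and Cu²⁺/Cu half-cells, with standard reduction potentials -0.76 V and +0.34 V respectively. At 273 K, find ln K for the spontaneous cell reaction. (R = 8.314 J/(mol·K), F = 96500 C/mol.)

ln K = 93.5

E°_cell = +0.34 − (-0.76) = 1.10 V, with n = 2 electrons transferred.
At equilibrium E = 0, so the Nernst equation gives ln K = nFE°/RT = (2)(96500)(1.10)/((8.314)(273)) = 93.54.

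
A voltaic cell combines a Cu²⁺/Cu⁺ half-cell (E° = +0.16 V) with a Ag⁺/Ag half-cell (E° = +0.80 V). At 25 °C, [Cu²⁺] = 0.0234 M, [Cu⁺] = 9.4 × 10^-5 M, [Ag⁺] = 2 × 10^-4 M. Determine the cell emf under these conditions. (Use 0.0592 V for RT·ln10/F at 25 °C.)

The Ag⁺/Ag couple has the higher reduction potential and acts as the cathode, so E°_cell = +0.80 − (+0.16) = 0.64 V.
Balancing electrons gives n = 1; the reaction quotient is Q = [Cu²⁺]/([Cu⁺]·[Ag⁺]) = 1.24 × 10^6.
At 25 °C, E = E° − (0.0592/n) log Q = 0.64 − (0.0592/1)(6.095) = 0.640 − 0.361 = 0.279 V.

0.279 V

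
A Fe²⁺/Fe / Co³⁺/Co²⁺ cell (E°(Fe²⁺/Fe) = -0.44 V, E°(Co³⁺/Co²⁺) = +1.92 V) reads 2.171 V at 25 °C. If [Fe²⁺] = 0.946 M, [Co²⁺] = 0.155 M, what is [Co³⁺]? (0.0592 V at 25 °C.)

From the Nernst equation, log Q = n(E° − E)/0.0592 = 2(2.36 − 2.171)/0.0592 = 6.385, so Q = 2.43 × 10^6.
With Q = [Fe²⁺]·[Co²⁺]^2/[Co³⁺]^2 and the known concentrations, [Co³⁺]^2 in the denominator gives [Co³⁺] = 9.7 × 10^-5 M.

9.7 × 10^-5 M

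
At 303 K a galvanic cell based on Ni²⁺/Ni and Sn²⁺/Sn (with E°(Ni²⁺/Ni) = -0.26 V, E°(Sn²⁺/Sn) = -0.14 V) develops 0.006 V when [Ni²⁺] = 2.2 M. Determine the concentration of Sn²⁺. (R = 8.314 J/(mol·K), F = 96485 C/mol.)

3.5 × 10^-4 M

From the Nernst equation, ln Q = nF(E° − E)/RT = 2×96485×(0.12 − 0.006)/(8.314×303) = 8.733, so Q = 6200.
With Q = [Ni²⁺]/[Sn²⁺] and the known concentrations, [Sn²⁺] in the denominator gives [Sn²⁺] = 3.5 × 10^-4 M.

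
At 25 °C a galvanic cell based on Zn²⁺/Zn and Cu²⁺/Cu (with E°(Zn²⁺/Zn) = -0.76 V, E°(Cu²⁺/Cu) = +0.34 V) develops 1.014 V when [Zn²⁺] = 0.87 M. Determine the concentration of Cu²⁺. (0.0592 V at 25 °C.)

0.0011 M

From the Nernst equation, log Q = n(E° − E)/0.0592 = 2(1.10 − 1.014)/0.0592 = 2.905, so Q = 804.
With Q = [Zn²⁺]/[Cu²⁺] and the known concentrations, [Cu²⁺] in the denominator gives [Cu²⁺] = 0.0011 M.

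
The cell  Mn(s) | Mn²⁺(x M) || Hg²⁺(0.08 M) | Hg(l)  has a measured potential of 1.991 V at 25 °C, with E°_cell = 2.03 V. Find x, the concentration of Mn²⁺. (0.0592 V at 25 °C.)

From the Nernst equation, log Q = n(E° − E)/0.0592 = 2(2.03 − 1.991)/0.0592 = 1.318, so Q = 20.8.
With Q = [Mn²⁺]/[Hg²⁺] and the known concentrations, [Mn²⁺] in the numerator gives [Mn²⁺] = 1.7 M.

1.7 M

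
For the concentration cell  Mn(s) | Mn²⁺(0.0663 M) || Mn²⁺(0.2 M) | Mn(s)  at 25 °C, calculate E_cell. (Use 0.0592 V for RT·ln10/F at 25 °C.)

Both half-cells are Mn²⁺/Mn, so E°_cell = 0. The concentrated side is the cathode; the cell reaction moves Mn²⁺ from high to low concentration with n = 2.
Q = [Mn²⁺]_dilute/[Mn²⁺]_conc = 0.0663/0.2 = 0.331.
E = 0 − (0.0592/2) log Q = −(0.0592/2)(-0.480) = 0.0142 V.

0.014 V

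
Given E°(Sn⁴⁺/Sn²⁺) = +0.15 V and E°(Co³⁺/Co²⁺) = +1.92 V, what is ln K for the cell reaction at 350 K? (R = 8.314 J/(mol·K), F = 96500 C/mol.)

ln K = 117.4

E°_cell = +1.92 − (+0.15) = 1.77 V, with n = 2 electrons transferred.
At equilibrium E = 0, so the Nernst equation gives ln K = nFE°/RT = (2)(96500)(1.77)/((8.314)(350)) = 117.40.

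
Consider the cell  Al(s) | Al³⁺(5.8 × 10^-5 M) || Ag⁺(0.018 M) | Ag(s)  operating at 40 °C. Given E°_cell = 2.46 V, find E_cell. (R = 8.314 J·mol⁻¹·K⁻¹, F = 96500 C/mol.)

2.44 V

Balancing electrons gives n = 3; the reaction quotient is Q = [Al³⁺]/[Ag⁺]^3 = 9.95.
E = E° − (RT/nF) ln Q = 2.46 − (8.314×313)/(3×96500) × (2.297) = 2.460 − 0.021 = 2.439 V.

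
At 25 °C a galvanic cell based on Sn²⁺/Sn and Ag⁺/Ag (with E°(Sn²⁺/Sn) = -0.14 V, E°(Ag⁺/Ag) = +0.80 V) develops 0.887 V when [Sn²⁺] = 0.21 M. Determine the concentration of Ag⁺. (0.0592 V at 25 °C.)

From the Nernst equation, log Q = n(E° − E)/0.0592 = 2(0.94 − 0.887)/0.0592 = 1.791, so Q = 61.7.
With Q = [Sn²⁺]/[Ag⁺]^2 and the known concentrations, [Ag⁺]^2 in the denominator gives [Ag⁺] = 0.058 M.

0.058 M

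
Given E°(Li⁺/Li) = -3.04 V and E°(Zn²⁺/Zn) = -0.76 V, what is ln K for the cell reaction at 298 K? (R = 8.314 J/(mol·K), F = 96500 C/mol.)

ln K = 177.6

E°_cell = -0.76 − (-3.04) = 2.28 V, with n = 2 electrons transferred.
At equilibrium E = 0, so the Nernst equation gives ln K = nFE°/RT = (2)(96500)(2.28)/((8.314)(298)) = 177.61.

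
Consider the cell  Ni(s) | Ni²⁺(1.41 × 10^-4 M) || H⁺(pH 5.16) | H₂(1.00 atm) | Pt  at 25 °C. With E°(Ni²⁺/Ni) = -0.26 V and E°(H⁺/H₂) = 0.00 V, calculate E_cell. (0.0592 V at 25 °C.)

0.069 V

The hydrogen couple is the cathode, so E°_cell = 0.26 V; n = 2.
[H⁺] = 10^(−5.16) = 6.9 × 10^-6 M, and Q = [Ni²⁺]·P(H₂) / [H⁺]^2 = 2.95 × 10^6.
E = E° − (0.0592/2) log Q = 0.26 − (0.0592/2)(6.469) = 0.069 V.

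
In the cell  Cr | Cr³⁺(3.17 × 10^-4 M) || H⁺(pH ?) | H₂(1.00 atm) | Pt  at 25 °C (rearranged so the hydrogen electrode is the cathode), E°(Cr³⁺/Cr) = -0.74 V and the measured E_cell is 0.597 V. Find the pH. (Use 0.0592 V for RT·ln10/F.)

E°_cell = 0.74 V and n = 6.
log Q = n(E° − E)/0.0592 = 6×(0.74 − 0.597)/0.0592 = 14.493.
With Q = [Cr³⁺]^2·P(H₂)^3 / [H⁺]^6, solving for [H⁺] gives log[H⁺] = -3.582, so pH = 3.58.

pH = 3.58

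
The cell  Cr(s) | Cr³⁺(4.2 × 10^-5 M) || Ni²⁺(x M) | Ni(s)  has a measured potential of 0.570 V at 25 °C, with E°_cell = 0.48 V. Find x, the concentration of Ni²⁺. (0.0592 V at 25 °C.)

From the Nernst equation, log Q = n(E° − E)/0.0592 = 6(0.48 − 0.570)/0.0592 = -9.122, so Q = 7.56 × 10^-10.
With Q = [Cr³⁺]^2/[Ni²⁺]^3 and the known concentrations, [Ni²⁺]^3 in the denominator gives [Ni²⁺] = 1.3 M.

1.3 M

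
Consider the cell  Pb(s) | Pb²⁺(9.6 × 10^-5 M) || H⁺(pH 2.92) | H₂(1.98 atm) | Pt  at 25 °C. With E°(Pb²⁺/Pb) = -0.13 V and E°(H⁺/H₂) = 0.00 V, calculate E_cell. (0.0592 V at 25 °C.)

0.067 V

The hydrogen couple is the cathode, so E°_cell = 0.13 V; n = 2.
[H⁺] = 10^(−2.92) = 0.0012 M, and Q = [Pb²⁺]·P(H₂) / [H⁺]^2 = 132.
E = E° − (0.0592/2) log Q = 0.13 − (0.0592/2)(2.119) = 0.067 V.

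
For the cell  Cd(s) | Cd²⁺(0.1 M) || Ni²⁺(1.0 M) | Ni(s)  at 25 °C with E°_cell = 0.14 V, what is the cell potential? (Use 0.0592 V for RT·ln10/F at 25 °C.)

Balancing electrons gives n = 2; the reaction quotient is Q = [Cd²⁺]/[Ni²⁺] = 0.100.
At 25 °C, E = E° − (0.0592/n) log Q = 0.14 − (0.0592/2)(-1.000) = 0.140 + 0.030 = 0.170 V.

0.170 V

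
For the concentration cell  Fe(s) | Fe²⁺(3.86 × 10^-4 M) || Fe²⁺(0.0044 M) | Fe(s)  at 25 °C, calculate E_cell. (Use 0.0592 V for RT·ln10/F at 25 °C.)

0.031 V

Both half-cells are Fe²⁺/Fe, so E°_cell = 0. The concentrated side is the cathode; the cell reaction moves Fe²⁺ from high to low concentration with n = 2.
Q = [Fe²⁺]_dilute/[Fe²⁺]_conc = 3.86 × 10^-4/0.0044 = 0.0877.
E = 0 − (0.0592/2) log Q = −(0.0592/2)(-1.057) = 0.0313 V.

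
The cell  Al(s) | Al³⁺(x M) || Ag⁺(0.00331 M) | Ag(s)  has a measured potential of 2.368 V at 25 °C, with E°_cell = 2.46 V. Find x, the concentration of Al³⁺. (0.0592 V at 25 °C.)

From the Nernst equation, log Q = n(E° − E)/0.0592 = 3(2.46 − 2.368)/0.0592 = 4.662, so Q = 4.59 × 10^4.
With Q = [Al³⁺]/[Ag⁺]^3 and the known concentrations, [Al³⁺] in the numerator gives [Al³⁺] = 0.0017 M.

0.0017 M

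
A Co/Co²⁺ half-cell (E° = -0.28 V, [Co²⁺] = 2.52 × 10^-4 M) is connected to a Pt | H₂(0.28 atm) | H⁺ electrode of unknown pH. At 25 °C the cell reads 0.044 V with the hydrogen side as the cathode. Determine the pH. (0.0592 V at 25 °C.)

E°_cell = 0.28 V and n = 2.
log Q = n(E° − E)/0.0592 = 2×(0.28 − 0.044)/0.0592 = 7.973.
With Q = [Co²⁺]·P(H₂) / [H⁺]^2, solving for [H⁺] gives log[H⁺] = -6.062, so pH = 6.06.

pH = 6.06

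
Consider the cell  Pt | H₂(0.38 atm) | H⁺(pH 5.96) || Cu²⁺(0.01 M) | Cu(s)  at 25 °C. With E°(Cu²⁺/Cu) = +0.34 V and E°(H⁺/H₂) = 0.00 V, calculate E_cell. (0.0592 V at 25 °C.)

The Cu²⁺/Cu couple is the cathode, so E°_cell = 0.34 V; n = 2.
[H⁺] = 10^(−5.96) = 1.1 × 10^-6 M, and Q = [H⁺]^2 / ([Cu²⁺]·P(H₂)) = 3.16 × 10^-10.
E = E° − (0.0592/2) log Q = 0.34 − (0.0592/2)(-9.500) = 0.621 V.

0.62 V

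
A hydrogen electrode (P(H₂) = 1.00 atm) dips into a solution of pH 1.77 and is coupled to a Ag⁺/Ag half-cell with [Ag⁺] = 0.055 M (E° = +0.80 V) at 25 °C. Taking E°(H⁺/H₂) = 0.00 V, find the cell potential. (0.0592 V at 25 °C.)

0.83 V

The Ag⁺/Ag couple is the cathode, so E°_cell = 0.80 V; n = 2.
[H⁺] = 10^(−1.77) = 0.017 M, and Q = [H⁺]^2 / ([Ag⁺]^2·P(H₂)) = 0.0953.
E = E° − (0.0592/2) log Q = 0.80 − (0.0592/2)(-1.021) = 0.830 V.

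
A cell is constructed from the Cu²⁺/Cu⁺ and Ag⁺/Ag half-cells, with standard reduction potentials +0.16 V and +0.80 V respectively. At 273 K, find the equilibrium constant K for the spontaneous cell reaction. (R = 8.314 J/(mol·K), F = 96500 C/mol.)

6.6 × 10^11

E°_cell = +0.80 − (+0.16) = 0.64 V, with n = 1 electron transferred.
At equilibrium E = 0, so the Nernst equation gives ln K = nFE°/RT = (1)(96500)(0.64)/((8.314)(273)) = 27.21.
K = e^27.21 = 6.6 × 10^11.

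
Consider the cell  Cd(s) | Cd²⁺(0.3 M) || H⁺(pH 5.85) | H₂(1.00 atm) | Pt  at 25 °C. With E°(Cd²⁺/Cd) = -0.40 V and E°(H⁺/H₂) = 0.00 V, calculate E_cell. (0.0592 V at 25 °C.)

0.069 V

The hydrogen couple is the cathode, so E°_cell = 0.40 V; n = 2.
[H⁺] = 10^(−5.85) = 1.4 × 10^-6 M, and Q = [Cd²⁺]·P(H₂) / [H⁺]^2 = 1.5 × 10^11.
E = E° − (0.0592/2) log Q = 0.40 − (0.0592/2)(11.177) = 0.069 V.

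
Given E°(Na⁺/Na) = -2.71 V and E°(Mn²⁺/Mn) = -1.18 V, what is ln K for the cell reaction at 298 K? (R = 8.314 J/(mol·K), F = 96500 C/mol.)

E°_cell = -1.18 − (-2.71) = 1.53 V, with n = 2 electrons transferred.
At equilibrium E = 0, so the Nernst equation gives ln K = nFE°/RT = (2)(96500)(1.53)/((8.314)(298)) = 119.19.

ln K = 119.2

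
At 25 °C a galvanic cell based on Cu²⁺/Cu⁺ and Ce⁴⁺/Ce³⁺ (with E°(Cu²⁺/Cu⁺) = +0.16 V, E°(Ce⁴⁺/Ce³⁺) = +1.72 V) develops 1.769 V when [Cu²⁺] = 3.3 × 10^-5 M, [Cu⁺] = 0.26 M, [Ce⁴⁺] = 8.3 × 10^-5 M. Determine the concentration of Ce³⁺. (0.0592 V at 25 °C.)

From the Nernst equation, log Q = n(E° − E)/0.0592 = 1(1.56 − 1.769)/0.0592 = -3.530, so Q = 2.95 × 10^-4.
With Q = [Cu²⁺]·[Ce³⁺]/([Cu⁺]·[Ce⁴⁺]) and the known concentrations, [Ce³⁺] in the numerator gives [Ce³⁺] = 1.9 × 10^-4 M.

1.9 × 10^-4 M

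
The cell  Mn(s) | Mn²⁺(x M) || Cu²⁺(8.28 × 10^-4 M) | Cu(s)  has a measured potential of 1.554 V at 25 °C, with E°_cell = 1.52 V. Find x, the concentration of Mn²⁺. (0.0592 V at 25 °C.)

5.9 × 10^-5 M

From the Nernst equation, log Q = n(E° − E)/0.0592 = 2(1.52 − 1.554)/0.0592 = -1.149, so Q = 0.0710.
With Q = [Mn²⁺]/[Cu²⁺] and the known concentrations, [Mn²⁺] in the numerator gives [Mn²⁺] = 5.9 × 10^-5 M.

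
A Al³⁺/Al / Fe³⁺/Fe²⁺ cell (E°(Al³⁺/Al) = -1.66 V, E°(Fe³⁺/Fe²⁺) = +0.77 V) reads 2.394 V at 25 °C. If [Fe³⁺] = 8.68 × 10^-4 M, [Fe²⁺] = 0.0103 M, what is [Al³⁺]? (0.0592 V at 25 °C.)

0.04 M

From the Nernst equation, log Q = n(E° − E)/0.0592 = 3(2.43 − 2.394)/0.0592 = 1.824, so Q = 66.7.
With Q = [Al³⁺]·[Fe²⁺]^3/[Fe³⁺]^3 and the known concentrations, [Al³⁺] in the numerator gives [Al³⁺] = 0.04 M.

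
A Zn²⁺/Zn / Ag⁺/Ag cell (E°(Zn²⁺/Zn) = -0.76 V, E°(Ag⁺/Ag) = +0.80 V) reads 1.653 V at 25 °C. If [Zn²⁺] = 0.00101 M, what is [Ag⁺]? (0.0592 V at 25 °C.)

From the Nernst equation, log Q = n(E° − E)/0.0592 = 2(1.56 − 1.653)/0.0592 = -3.142, so Q = 7.21 × 10^-4.
With Q = [Zn²⁺]/[Ag⁺]^2 and the known concentrations, [Ag⁺]^2 in the denominator gives [Ag⁺] = 1.2 M.

1.2 M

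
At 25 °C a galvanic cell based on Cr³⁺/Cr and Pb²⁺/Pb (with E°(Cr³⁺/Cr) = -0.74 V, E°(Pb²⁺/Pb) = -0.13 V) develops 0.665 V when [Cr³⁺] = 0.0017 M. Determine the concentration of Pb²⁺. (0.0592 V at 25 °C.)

From the Nernst equation, log Q = n(E° − E)/0.0592 = 6(0.61 − 0.665)/0.0592 = -5.574, so Q = 2.66 × 10^-6.
With Q = [Cr³⁺]^2/[Pb²⁺]^3 and the known concentrations, [Pb²⁺]^3 in the denominator gives [Pb²⁺] = 1.0 M.

1.0 M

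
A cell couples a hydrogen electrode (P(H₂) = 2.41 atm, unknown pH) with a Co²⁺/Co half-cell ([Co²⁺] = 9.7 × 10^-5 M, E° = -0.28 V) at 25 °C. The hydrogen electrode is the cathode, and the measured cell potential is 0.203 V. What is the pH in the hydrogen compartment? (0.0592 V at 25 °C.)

pH = 3.12

E°_cell = 0.28 V and n = 2.
log Q = n(E° − E)/0.0592 = 2×(0.28 − 0.203)/0.0592 = 2.601.
With Q = [Co²⁺]·P(H₂) / [H⁺]^2, solving for [H⁺] gives log[H⁺] = -3.116, so pH = 3.12.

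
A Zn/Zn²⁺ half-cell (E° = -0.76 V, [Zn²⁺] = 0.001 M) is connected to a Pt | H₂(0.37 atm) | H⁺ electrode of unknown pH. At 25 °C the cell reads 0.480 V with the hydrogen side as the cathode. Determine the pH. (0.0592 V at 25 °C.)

E°_cell = 0.76 V and n = 2.
log Q = n(E° − E)/0.0592 = 2×(0.76 − 0.480)/0.0592 = 9.459.
With Q = [Zn²⁺]·P(H₂) / [H⁺]^2, solving for [H⁺] gives log[H⁺] = -6.446, so pH = 6.45.

pH = 6.45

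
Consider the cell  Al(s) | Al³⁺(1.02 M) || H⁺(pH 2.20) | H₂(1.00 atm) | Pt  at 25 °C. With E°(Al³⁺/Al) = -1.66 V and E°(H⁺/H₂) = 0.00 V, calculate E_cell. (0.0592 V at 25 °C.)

The hydrogen couple is the cathode, so E°_cell = 1.66 V; n = 6.
[H⁺] = 10^(−2.20) = 0.0063 M, and Q = [Al³⁺]^2·P(H₂)^3 / [H⁺]^6 = 1.65 × 10^13.
E = E° − (0.0592/6) log Q = 1.66 − (0.0592/6)(13.217) = 1.530 V.

1.53 V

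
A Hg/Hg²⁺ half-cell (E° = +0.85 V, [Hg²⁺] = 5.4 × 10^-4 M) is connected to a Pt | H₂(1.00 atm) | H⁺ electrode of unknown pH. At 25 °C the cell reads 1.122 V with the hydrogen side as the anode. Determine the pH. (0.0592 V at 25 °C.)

E°_cell = 0.85 V and n = 2.
log Q = n(E° − E)/0.0592 = 2×(0.85 − 1.122)/0.0592 = -9.189.
With Q = [H⁺]^2 / ([Hg²⁺]·P(H₂)), solving for [H⁺] gives log[H⁺] = -6.228, so pH = 6.23.

pH = 6.23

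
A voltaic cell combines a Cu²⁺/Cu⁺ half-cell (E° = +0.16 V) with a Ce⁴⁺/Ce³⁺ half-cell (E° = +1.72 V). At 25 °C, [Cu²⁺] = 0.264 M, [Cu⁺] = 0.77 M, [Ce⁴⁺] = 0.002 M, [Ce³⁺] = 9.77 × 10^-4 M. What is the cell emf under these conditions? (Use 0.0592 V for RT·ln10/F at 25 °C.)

1.61 V

The Ce⁴⁺/Ce³⁺ couple has the higher reduction potential and acts as the cathode, so E°_cell = +1.72 − (+0.16) = 1.56 V.
Balancing electrons gives n = 1; the reaction quotient is Q = [Cu²⁺]·[Ce³⁺]/([Cu⁺]·[Ce⁴⁺]) = 0.167.
At 25 °C, E = E° − (0.0592/n) log Q = 1.56 − (0.0592/1)(-0.776) = 1.560 + 0.046 = 1.606 V.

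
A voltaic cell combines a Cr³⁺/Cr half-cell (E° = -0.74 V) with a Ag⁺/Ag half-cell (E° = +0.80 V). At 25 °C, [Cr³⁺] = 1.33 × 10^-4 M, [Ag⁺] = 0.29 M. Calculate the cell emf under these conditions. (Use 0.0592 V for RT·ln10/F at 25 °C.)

1.58 V

The Ag⁺/Ag couple has the higher reduction potential and acts as the cathode, so E°_cell = +0.80 − (-0.74) = 1.54 V.
Balancing electrons gives n = 3; the reaction quotient is Q = [Cr³⁺]/[Ag⁺]^3 = 0.00545.
At 25 °C, E = E° − (0.0592/n) log Q = 1.54 − (0.0592/3)(-2.263) = 1.540 + 0.045 = 1.585 V.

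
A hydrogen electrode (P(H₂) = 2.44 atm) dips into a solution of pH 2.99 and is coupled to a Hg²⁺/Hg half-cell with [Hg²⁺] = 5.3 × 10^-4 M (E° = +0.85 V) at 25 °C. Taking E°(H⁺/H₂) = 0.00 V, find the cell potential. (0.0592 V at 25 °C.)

The Hg²⁺/Hg couple is the cathode, so E°_cell = 0.85 V; n = 2.
[H⁺] = 10^(−2.99) = 0.0010 M, and Q = [H⁺]^2 / ([Hg²⁺]·P(H₂)) = 8.1 × 10^-4.
E = E° − (0.0592/2) log Q = 0.85 − (0.0592/2)(-3.092) = 0.942 V.

0.94 V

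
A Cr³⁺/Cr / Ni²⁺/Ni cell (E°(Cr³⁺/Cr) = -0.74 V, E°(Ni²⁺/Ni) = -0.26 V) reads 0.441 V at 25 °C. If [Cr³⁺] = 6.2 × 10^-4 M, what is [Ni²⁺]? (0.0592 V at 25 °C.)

3.5 × 10^-4 M

From the Nernst equation, log Q = n(E° − E)/0.0592 = 6(0.48 − 0.441)/0.0592 = 3.953, so Q = 8970.
With Q = [Cr³⁺]^2/[Ni²⁺]^3 and the known concentrations, [Ni²⁺]^3 in the denominator gives [Ni²⁺] = 3.5 × 10^-4 M.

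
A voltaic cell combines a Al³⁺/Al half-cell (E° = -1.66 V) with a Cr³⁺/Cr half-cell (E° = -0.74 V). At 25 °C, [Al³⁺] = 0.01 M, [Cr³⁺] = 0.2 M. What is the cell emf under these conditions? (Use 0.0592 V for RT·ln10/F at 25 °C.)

The Cr³⁺/Cr couple has the higher reduction potential and acts as the cathode, so E°_cell = -0.74 − (-1.66) = 0.92 V.
Balancing electrons gives n = 3; the reaction quotient is Q = [Al³⁺]/[Cr³⁺] = 0.0500.
At 25 °C, E = E° − (0.0592/n) log Q = 0.92 − (0.0592/3)(-1.301) = 0.920 + 0.026 = 0.946 V.

0.946 V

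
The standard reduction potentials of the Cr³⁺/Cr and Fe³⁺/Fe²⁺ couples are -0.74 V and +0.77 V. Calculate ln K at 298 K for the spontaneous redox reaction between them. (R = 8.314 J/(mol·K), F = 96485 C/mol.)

ln K = 176.4

E°_cell = +0.77 − (-0.74) = 1.51 V, with n = 3 electrons transferred.
At equilibrium E = 0, so the Nernst equation gives ln K = nFE°/RT = (3)(96485)(1.51)/((8.314)(298)) = 176.41.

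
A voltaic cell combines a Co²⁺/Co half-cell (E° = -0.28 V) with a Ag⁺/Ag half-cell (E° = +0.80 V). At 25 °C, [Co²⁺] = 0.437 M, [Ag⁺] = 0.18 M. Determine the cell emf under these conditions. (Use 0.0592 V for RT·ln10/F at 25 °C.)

The Ag⁺/Ag couple has the higher reduction potential and acts as the cathode, so E°_cell = +0.80 − (-0.28) = 1.08 V.
Balancing electrons gives n = 2; the reaction quotient is Q = [Co²⁺]/[Ag⁺]^2 = 13.5.
At 25 °C, E = E° − (0.0592/n) log Q = 1.08 − (0.0592/2)(1.130) = 1.080 − 0.033 = 1.047 V.

1.05 V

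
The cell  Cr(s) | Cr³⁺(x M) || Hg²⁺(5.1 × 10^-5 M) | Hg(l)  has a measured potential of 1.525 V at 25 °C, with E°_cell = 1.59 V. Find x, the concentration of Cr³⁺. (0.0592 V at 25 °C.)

7.2 × 10^-4 M

From the Nernst equation, log Q = n(E° − E)/0.0592 = 6(1.59 − 1.525)/0.0592 = 6.588, so Q = 3.87 × 10^6.
With Q = [Cr³⁺]^2/[Hg²⁺]^3 and the known concentrations, [Cr³⁺]^2 in the numerator gives [Cr³⁺] = 7.2 × 10^-4 M.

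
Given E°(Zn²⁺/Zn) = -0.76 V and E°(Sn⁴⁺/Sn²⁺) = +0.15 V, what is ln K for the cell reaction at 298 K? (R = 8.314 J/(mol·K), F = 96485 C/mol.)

E°_cell = +0.15 − (-0.76) = 0.91 V, with n = 2 electrons transferred.
At equilibrium E = 0, so the Nernst equation gives ln K = nFE°/RT = (2)(96485)(0.91)/((8.314)(298)) = 70.88.

ln K = 70.9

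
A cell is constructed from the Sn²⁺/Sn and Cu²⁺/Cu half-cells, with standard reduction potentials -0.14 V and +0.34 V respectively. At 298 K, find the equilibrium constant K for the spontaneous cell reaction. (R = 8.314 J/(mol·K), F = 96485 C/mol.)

1.7 × 10^16

E°_cell = +0.34 − (-0.14) = 0.48 V, with n = 2 electrons transferred.
At equilibrium E = 0, so the Nernst equation gives ln K = nFE°/RT = (2)(96485)(0.48)/((8.314)(298)) = 37.39.
K = e^37.39 = 1.7 × 10^16.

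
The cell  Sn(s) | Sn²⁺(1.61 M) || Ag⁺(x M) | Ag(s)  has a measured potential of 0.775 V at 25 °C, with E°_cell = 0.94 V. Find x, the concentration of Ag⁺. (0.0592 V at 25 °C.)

0.0021 M

From the Nernst equation, log Q = n(E° − E)/0.0592 = 2(0.94 − 0.775)/0.0592 = 5.574, so Q = 3.75 × 10^5.
With Q = [Sn²⁺]/[Ag⁺]^2 and the known concentrations, [Ag⁺]^2 in the denominator gives [Ag⁺] = 0.0021 M.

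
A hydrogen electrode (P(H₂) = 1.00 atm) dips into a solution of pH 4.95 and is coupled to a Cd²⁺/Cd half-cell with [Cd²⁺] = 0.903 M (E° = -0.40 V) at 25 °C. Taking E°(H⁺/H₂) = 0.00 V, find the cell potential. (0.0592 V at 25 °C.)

0.11 V

The hydrogen couple is the cathode, so E°_cell = 0.40 V; n = 2.
[H⁺] = 10^(−4.95) = 1.1 × 10^-5 M, and Q = [Cd²⁺]·P(H₂) / [H⁺]^2 = 7.17 × 10^9.
E = E° − (0.0592/2) log Q = 0.40 − (0.0592/2)(9.856) = 0.108 V.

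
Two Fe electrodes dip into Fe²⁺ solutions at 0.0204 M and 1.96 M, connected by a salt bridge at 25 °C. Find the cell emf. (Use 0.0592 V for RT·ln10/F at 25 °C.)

0.059 V

Both half-cells are Fe²⁺/Fe, so E°_cell = 0. The concentrated side is the cathode; the cell reaction moves Fe²⁺ from high to low concentration with n = 2.
Q = [Fe²⁺]_dilute/[Fe²⁺]_conc = 0.0204/1.96 = 0.0104.
E = 0 − (0.0592/2) log Q = −(0.0592/2)(-1.983) = 0.0587 V.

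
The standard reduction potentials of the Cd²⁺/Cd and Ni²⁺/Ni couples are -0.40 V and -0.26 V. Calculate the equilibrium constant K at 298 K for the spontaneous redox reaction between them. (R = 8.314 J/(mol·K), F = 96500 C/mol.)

E°_cell = -0.26 − (-0.40) = 0.14 V, with n = 2 electrons transferred.
At equilibrium E = 0, so the Nernst equation gives ln K = nFE°/RT = (2)(96500)(0.14)/((8.314)(298)) = 10.91.
K = e^10.91 = 5.4 × 10^4.

5.4 × 10^4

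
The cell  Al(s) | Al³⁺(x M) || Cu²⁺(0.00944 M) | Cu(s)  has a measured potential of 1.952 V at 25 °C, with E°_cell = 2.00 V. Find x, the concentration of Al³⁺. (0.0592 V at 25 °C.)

0.25 M

From the Nernst equation, log Q = n(E° − E)/0.0592 = 6(2.00 − 1.952)/0.0592 = 4.865, so Q = 7.33 × 10^4.
With Q = [Al³⁺]^2/[Cu²⁺]^3 and the known concentrations, [Al³⁺]^2 in the numerator gives [Al³⁺] = 0.25 M.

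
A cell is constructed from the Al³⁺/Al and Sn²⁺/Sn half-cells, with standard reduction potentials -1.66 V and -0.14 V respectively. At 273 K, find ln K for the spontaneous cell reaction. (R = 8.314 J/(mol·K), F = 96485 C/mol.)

ln K = 387.7

E°_cell = -0.14 − (-1.66) = 1.52 V, with n = 6 electrons transferred.
At equilibrium E = 0, so the Nernst equation gives ln K = nFE°/RT = (6)(96485)(1.52)/((8.314)(273)) = 387.69.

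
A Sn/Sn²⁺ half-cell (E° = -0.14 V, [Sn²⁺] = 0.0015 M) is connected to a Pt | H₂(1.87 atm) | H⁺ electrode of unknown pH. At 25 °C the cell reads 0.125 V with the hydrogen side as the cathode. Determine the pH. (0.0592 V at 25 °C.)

pH = 1.53

E°_cell = 0.14 V and n = 2.
log Q = n(E° − E)/0.0592 = 2×(0.14 − 0.125)/0.0592 = 0.507.
With Q = [Sn²⁺]·P(H₂) / [H⁺]^2, solving for [H⁺] gives log[H⁺] = -1.529, so pH = 1.53.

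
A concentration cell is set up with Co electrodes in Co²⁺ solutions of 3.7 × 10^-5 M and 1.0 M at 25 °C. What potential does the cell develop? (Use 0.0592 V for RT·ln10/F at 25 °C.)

Both half-cells are Co²⁺/Co, so E°_cell = 0. The concentrated side is the cathode; the cell reaction moves Co²⁺ from high to low concentration with n = 2.
Q = [Co²⁺]_dilute/[Co²⁺]_conc = 3.7 × 10^-5/1.0 = 3.7 × 10^-5.
E = 0 − (0.0592/2) log Q = −(0.0592/2)(-4.432) = 0.1312 V.

0.13 V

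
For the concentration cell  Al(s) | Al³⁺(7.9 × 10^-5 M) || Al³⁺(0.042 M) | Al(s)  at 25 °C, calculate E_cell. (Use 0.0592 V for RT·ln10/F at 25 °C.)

0.054 V

Both half-cells are Al³⁺/Al, so E°_cell = 0. The concentrated side is the cathode; the cell reaction moves Al³⁺ from high to low concentration with n = 3.
Q = [Al³⁺]_dilute/[Al³⁺]_conc = 7.9 × 10^-5/0.042 = 0.00188.
E = 0 − (0.0592/3) log Q = −(0.0592/3)(-2.726) = 0.0538 V.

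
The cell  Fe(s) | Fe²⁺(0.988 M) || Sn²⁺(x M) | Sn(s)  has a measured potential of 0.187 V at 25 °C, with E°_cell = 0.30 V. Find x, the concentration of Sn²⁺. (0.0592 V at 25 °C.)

1.5 × 10^-4 M

From the Nernst equation, log Q = n(E° − E)/0.0592 = 2(0.30 − 0.187)/0.0592 = 3.818, so Q = 6570.
With Q = [Fe²⁺]/[Sn²⁺] and the known concentrations, [Sn²⁺] in the denominator gives [Sn²⁺] = 1.5 × 10^-4 M.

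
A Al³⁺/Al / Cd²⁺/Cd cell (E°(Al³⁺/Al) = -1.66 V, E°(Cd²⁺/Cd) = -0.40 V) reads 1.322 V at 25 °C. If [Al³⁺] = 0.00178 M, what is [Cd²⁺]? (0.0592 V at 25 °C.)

1.8 M

From the Nernst equation, log Q = n(E° − E)/0.0592 = 6(1.26 − 1.322)/0.0592 = -6.284, so Q = 5.2 × 10^-7.
With Q = [Al³⁺]^2/[Cd²⁺]^3 and the known concentrations, [Cd²⁺]^3 in the denominator gives [Cd²⁺] = 1.8 M.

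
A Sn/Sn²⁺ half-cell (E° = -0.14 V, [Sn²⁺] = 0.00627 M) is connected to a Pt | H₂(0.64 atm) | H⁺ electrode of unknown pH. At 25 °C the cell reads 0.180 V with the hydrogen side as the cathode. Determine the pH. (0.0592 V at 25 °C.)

E°_cell = 0.14 V and n = 2.
log Q = n(E° − E)/0.0592 = 2×(0.14 − 0.180)/0.0592 = -1.351.
With Q = [Sn²⁺]·P(H₂) / [H⁺]^2, solving for [H⁺] gives log[H⁺] = -0.523, so pH = 0.52.

pH = 0.52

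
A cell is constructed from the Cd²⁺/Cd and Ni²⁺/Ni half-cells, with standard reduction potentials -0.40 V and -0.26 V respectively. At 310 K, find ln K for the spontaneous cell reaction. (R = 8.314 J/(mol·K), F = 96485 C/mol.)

ln K = 10.5

E°_cell = -0.26 − (-0.40) = 0.14 V, with n = 2 electrons transferred.
At equilibrium E = 0, so the Nernst equation gives ln K = nFE°/RT = (2)(96485)(0.14)/((8.314)(310)) = 10.48.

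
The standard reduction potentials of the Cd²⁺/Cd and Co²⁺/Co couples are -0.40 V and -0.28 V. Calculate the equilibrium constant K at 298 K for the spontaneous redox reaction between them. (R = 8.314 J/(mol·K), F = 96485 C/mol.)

1.1 × 10^4

E°_cell = -0.28 − (-0.40) = 0.12 V, with n = 2 electrons transferred.
At equilibrium E = 0, so the Nernst equation gives ln K = nFE°/RT = (2)(96485)(0.12)/((8.314)(298)) = 9.35.
K = e^9.35 = 1.1 × 10^4.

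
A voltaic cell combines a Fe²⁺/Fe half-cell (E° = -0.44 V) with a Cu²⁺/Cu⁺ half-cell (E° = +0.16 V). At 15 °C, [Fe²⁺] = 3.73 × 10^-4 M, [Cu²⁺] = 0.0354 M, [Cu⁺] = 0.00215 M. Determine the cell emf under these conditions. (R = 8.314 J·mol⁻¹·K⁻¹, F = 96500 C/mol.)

The Cu²⁺/Cu⁺ couple has the higher reduction potential and acts as the cathode, so E°_cell = +0.16 − (-0.44) = 0.60 V.
Balancing electrons gives n = 2; the reaction quotient is Q = [Fe²⁺]·[Cu⁺]^2/[Cu²⁺]^2 = 1.38 × 10^-6.
E = E° − (RT/nF) ln Q = 0.60 − (8.314×288)/(2×96500) × (-13.496) = 0.600 + 0.167 = 0.767 V.

0.767 V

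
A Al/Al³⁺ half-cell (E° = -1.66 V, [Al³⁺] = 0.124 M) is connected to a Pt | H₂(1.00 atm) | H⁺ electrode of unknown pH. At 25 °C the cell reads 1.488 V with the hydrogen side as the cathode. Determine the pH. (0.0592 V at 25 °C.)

pH = 3.21

E°_cell = 1.66 V and n = 6.
log Q = n(E° − E)/0.0592 = 6×(1.66 − 1.488)/0.0592 = 17.432.
With Q = [Al³⁺]^2·P(H₂)^3 / [H⁺]^6, solving for [H⁺] gives log[H⁺] = -3.208, so pH = 3.21.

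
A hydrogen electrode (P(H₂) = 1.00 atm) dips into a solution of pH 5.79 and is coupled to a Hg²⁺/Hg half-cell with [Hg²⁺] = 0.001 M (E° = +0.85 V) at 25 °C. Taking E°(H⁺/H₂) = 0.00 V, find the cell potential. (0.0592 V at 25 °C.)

The Hg²⁺/Hg couple is the cathode, so E°_cell = 0.85 V; n = 2.
[H⁺] = 10^(−5.79) = 1.6 × 10^-6 M, and Q = [H⁺]^2 / ([Hg²⁺]·P(H₂)) = 2.63 × 10^-9.
E = E° − (0.0592/2) log Q = 0.85 − (0.0592/2)(-8.580) = 1.104 V.

1.10 V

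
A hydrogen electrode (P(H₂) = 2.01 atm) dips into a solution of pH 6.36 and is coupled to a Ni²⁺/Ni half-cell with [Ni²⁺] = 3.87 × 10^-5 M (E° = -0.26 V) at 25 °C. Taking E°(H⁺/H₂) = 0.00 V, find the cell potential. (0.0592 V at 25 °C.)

The hydrogen couple is the cathode, so E°_cell = 0.26 V; n = 2.
[H⁺] = 10^(−6.36) = 4.4 × 10^-7 M, and Q = [Ni²⁺]·P(H₂) / [H⁺]^2 = 4.08 × 10^8.
E = E° − (0.0592/2) log Q = 0.26 − (0.0592/2)(8.611) = 0.005 V.

0.005 V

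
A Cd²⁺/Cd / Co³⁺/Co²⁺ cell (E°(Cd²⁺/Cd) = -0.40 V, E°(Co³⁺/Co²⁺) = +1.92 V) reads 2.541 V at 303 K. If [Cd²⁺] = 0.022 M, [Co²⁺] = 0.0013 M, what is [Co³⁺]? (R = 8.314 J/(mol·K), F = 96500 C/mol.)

0.92 M

From the Nernst equation, ln Q = nF(E° − E)/RT = 2×96500×(2.32 − 2.541)/(8.314×303) = -16.932, so Q = 4.43 × 10^-8.
With Q = [Cd²⁺]·[Co²⁺]^2/[Co³⁺]^2 and the known concentrations, [Co³⁺]^2 in the denominator gives [Co³⁺] = 0.92 M.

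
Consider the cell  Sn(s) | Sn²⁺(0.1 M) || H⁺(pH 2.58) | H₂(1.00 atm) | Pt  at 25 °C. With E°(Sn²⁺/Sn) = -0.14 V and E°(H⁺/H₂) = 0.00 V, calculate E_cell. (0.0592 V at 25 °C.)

0.017 V

The hydrogen couple is the cathode, so E°_cell = 0.14 V; n = 2.
[H⁺] = 10^(−2.58) = 0.0026 M, and Q = [Sn²⁺]·P(H₂) / [H⁺]^2 = 1.45 × 10^4.
E = E° − (0.0592/2) log Q = 0.14 − (0.0592/2)(4.160) = 0.017 V.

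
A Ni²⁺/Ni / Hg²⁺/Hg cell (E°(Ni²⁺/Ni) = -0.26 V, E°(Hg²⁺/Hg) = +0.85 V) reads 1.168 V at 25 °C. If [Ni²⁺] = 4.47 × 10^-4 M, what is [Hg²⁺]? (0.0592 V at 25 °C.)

From the Nernst equation, log Q = n(E° − E)/0.0592 = 2(1.11 − 1.168)/0.0592 = -1.959, so Q = 0.0110.
With Q = [Ni²⁺]/[Hg²⁺] and the known concentrations, [Hg²⁺] in the denominator gives [Hg²⁺] = 0.041 M.

0.041 M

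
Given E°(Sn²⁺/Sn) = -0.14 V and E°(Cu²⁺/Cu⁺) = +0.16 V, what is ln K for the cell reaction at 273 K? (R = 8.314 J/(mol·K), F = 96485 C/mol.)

ln K = 25.5

E°_cell = +0.16 − (-0.14) = 0.30 V, with n = 2 electrons transferred.
At equilibrium E = 0, so the Nernst equation gives ln K = nFE°/RT = (2)(96485)(0.30)/((8.314)(273)) = 25.51.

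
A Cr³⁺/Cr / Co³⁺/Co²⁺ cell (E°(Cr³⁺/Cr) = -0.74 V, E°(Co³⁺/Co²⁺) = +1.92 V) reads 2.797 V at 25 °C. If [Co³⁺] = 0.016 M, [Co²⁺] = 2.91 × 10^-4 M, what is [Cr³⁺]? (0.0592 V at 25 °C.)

0.019 M

From the Nernst equation, log Q = n(E° − E)/0.0592 = 3(2.66 − 2.797)/0.0592 = -6.943, so Q = 1.14 × 10^-7.
With Q = [Cr³⁺]·[Co²⁺]^3/[Co³⁺]^3 and the known concentrations, [Cr³⁺] in the numerator gives [Cr³⁺] = 0.019 M.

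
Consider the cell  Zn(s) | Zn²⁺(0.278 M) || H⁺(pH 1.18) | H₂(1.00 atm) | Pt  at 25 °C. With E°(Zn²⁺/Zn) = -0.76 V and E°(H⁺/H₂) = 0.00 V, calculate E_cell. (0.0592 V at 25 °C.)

The hydrogen couple is the cathode, so E°_cell = 0.76 V; n = 2.
[H⁺] = 10^(−1.18) = 0.066 M, and Q = [Zn²⁺]·P(H₂) / [H⁺]^2 = 63.7.
E = E° − (0.0592/2) log Q = 0.76 − (0.0592/2)(1.804) = 0.707 V.

0.71 V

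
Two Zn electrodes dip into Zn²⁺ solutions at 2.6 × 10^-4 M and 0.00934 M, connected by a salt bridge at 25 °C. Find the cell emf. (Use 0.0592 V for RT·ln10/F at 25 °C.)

Both half-cells are Zn²⁺/Zn, so E°_cell = 0. The concentrated side is the cathode; the cell reaction moves Zn²⁺ from high to low concentration with n = 2.
Q = [Zn²⁺]_dilute/[Zn²⁺]_conc = 2.6 × 10^-4/0.00934 = 0.0278.
E = 0 − (0.0592/2) log Q = −(0.0592/2)(-1.555) = 0.0460 V.

0.046 V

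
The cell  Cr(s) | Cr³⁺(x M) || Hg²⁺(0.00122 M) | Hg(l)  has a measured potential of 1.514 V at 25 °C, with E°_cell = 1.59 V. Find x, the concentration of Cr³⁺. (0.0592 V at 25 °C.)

0.3 M

From the Nernst equation, log Q = n(E° − E)/0.0592 = 6(1.59 − 1.514)/0.0592 = 7.703, so Q = 5.04 × 10^7.
With Q = [Cr³⁺]^2/[Hg²⁺]^3 and the known concentrations, [Cr³⁺]^2 in the numerator gives [Cr³⁺] = 0.3 M.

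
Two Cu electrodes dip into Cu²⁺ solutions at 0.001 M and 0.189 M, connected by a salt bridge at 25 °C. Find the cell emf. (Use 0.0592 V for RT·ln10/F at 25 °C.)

0.067 V

Both half-cells are Cu²⁺/Cu, so E°_cell = 0. The concentrated side is the cathode; the cell reaction moves Cu²⁺ from high to low concentration with n = 2.
Q = [Cu²⁺]_dilute/[Cu²⁺]_conc = 0.001/0.189 = 0.00529.
E = 0 − (0.0592/2) log Q = −(0.0592/2)(-2.276) = 0.0674 V.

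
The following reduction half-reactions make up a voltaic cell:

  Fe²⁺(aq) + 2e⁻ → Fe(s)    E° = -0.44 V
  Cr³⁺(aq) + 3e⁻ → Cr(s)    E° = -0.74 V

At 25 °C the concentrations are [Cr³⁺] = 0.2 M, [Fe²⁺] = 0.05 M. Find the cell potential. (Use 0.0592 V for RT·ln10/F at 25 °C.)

The Fe²⁺/Fe couple has the higher reduction potential and acts as the cathode, so E°_cell = -0.44 − (-0.74) = 0.30 V.
Balancing electrons gives n = 6; the reaction quotient is Q = [Cr³⁺]^2/[Fe²⁺]^3 = 320.
At 25 °C, E = E° − (0.0592/n) log Q = 0.30 − (0.0592/6)(2.505) = 0.300 − 0.025 = 0.275 V.

0.275 V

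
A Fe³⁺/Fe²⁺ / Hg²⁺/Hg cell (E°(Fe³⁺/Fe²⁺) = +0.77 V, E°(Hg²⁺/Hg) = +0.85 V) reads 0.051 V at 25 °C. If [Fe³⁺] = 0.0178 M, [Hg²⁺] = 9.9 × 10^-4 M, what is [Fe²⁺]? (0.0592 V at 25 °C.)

From the Nernst equation, log Q = n(E° − E)/0.0592 = 2(0.08 − 0.051)/0.0592 = 0.980, so Q = 9.54.
With Q = [Fe³⁺]^2/([Fe²⁺]^2·[Hg²⁺]) and the known concentrations, [Fe²⁺]^2 in the denominator gives [Fe²⁺] = 0.18 M.

0.18 M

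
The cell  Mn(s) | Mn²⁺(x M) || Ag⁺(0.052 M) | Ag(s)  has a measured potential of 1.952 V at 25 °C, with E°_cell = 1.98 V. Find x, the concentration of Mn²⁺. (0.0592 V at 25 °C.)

From the Nernst equation, log Q = n(E° − E)/0.0592 = 2(1.98 − 1.952)/0.0592 = 0.946, so Q = 8.83.
With Q = [Mn²⁺]/[Ag⁺]^2 and the known concentrations, [Mn²⁺] in the numerator gives [Mn²⁺] = 0.024 M.

0.024 M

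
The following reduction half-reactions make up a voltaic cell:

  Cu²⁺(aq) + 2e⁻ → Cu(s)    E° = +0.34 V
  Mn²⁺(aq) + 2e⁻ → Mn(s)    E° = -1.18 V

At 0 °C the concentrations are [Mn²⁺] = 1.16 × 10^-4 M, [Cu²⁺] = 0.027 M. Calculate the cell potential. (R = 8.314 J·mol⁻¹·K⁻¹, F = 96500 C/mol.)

The Cu²⁺/Cu couple has the higher reduction potential and acts as the cathode, so E°_cell = +0.34 − (-1.18) = 1.52 V.
Balancing electrons gives n = 2; the reaction quotient is Q = [Mn²⁺]/[Cu²⁺] = 0.00430.
E = E° − (RT/nF) ln Q = 1.52 − (8.314×273)/(2×96500) × (-5.450) = 1.520 + 0.064 = 1.584 V.

1.58 V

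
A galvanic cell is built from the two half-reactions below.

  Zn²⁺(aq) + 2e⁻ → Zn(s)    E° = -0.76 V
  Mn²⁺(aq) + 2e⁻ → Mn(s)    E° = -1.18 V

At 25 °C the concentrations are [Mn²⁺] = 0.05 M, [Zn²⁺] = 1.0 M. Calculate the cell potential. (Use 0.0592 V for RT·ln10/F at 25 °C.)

0.459 V

The Zn²⁺/Zn couple has the higher reduction potential and acts as the cathode, so E°_cell = -0.76 − (-1.18) = 0.42 V.
Balancing electrons gives n = 2; the reaction quotient is Q = [Mn²⁺]/[Zn²⁺] = 0.0500.
At 25 °C, E = E° − (0.0592/n) log Q = 0.42 − (0.0592/2)(-1.301) = 0.420 + 0.039 = 0.459 V.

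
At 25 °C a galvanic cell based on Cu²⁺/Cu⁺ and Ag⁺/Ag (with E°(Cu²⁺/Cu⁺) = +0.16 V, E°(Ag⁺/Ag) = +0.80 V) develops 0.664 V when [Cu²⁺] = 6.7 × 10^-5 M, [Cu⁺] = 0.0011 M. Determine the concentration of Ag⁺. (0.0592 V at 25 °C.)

0.15 M

From the Nernst equation, log Q = n(E° − E)/0.0592 = 1(0.64 − 0.664)/0.0592 = -0.405, so Q = 0.393.
With Q = [Cu²⁺]/([Cu⁺]·[Ag⁺]) and the known concentrations, [Ag⁺] in the denominator gives [Ag⁺] = 0.15 M.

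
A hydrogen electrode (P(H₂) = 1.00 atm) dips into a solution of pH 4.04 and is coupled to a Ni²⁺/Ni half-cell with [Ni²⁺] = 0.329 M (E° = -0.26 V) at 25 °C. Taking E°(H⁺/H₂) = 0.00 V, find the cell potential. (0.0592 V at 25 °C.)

0.035 V

The hydrogen couple is the cathode, so E°_cell = 0.26 V; n = 2.
[H⁺] = 10^(−4.04) = 9.1 × 10^-5 M, and Q = [Ni²⁺]·P(H₂) / [H⁺]^2 = 3.96 × 10^7.
E = E° − (0.0592/2) log Q = 0.26 − (0.0592/2)(7.597) = 0.035 V.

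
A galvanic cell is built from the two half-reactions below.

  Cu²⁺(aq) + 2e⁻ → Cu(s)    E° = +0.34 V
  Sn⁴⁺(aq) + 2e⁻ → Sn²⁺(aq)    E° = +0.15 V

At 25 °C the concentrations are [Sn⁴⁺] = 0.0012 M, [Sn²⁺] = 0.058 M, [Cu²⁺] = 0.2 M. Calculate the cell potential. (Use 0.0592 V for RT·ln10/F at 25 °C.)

0.219 V

The Cu²⁺/Cu couple has the higher reduction potential and acts as the cathode, so E°_cell = +0.34 − (+0.15) = 0.19 V.
Balancing electrons gives n = 2; the reaction quotient is Q = [Sn⁴⁺]/([Sn²⁺]·[Cu²⁺]) = 0.103.
At 25 °C, E = E° − (0.0592/n) log Q = 0.19 − (0.0592/2)(-0.985) = 0.190 + 0.029 = 0.219 V.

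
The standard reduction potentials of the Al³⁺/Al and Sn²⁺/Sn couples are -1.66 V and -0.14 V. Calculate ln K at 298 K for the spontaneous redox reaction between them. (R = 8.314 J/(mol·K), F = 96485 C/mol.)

E°_cell = -0.14 − (-1.66) = 1.52 V, with n = 6 electrons transferred.
At equilibrium E = 0, so the Nernst equation gives ln K = nFE°/RT = (6)(96485)(1.52)/((8.314)(298)) = 355.16.

ln K = 355.2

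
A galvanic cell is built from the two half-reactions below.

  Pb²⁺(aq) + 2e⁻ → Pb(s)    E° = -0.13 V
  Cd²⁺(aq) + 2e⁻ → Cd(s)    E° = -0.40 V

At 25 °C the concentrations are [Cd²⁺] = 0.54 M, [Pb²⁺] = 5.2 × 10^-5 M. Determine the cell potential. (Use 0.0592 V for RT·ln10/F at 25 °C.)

0.151 V

The Pb²⁺/Pb couple has the higher reduction potential and acts as the cathode, so E°_cell = -0.13 − (-0.40) = 0.27 V.
Balancing electrons gives n = 2; the reaction quotient is Q = [Cd²⁺]/[Pb²⁺] = 1.04 × 10^4.
At 25 °C, E = E° − (0.0592/n) log Q = 0.27 − (0.0592/2)(4.016) = 0.270 − 0.119 = 0.151 V.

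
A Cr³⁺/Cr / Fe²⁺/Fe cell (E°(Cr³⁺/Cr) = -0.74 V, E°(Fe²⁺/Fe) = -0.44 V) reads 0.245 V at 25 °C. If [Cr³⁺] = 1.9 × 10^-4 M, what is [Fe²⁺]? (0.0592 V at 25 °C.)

4.6 × 10^-5 M

From the Nernst equation, log Q = n(E° − E)/0.0592 = 6(0.30 − 0.245)/0.0592 = 5.574, so Q = 3.75 × 10^5.
With Q = [Cr³⁺]^2/[Fe²⁺]^3 and the known concentrations, [Fe²⁺]^3 in the denominator gives [Fe²⁺] = 4.6 × 10^-5 M.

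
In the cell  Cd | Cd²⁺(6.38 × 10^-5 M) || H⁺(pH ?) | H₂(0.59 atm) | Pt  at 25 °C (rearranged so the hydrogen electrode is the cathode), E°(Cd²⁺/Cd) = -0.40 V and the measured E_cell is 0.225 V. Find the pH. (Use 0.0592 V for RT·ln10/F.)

E°_cell = 0.40 V and n = 2.
log Q = n(E° − E)/0.0592 = 2×(0.40 − 0.225)/0.0592 = 5.912.
With Q = [Cd²⁺]·P(H₂) / [H⁺]^2, solving for [H⁺] gives log[H⁺] = -5.168, so pH = 5.17.

pH = 5.17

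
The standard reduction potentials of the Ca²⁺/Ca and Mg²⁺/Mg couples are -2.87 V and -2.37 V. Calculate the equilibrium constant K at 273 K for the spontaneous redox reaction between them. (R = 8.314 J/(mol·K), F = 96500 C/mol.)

2.9 × 10^18

E°_cell = -2.37 − (-2.87) = 0.50 V, with n = 2 electrons transferred.
At equilibrium E = 0, so the Nernst equation gives ln K = nFE°/RT = (2)(96500)(0.50)/((8.314)(273)) = 42.52.
K = e^42.52 = 2.9 × 10^18.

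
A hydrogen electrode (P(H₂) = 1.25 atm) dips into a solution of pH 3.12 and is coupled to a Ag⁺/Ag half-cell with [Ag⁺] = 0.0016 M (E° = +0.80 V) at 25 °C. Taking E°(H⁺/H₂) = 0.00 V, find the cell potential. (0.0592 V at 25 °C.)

0.82 V

The Ag⁺/Ag couple is the cathode, so E°_cell = 0.80 V; n = 2.
[H⁺] = 10^(−3.12) = 7.6 × 10^-4 M, and Q = [H⁺]^2 / ([Ag⁺]^2·P(H₂)) = 0.180.
E = E° − (0.0592/2) log Q = 0.80 − (0.0592/2)(-0.745) = 0.822 V.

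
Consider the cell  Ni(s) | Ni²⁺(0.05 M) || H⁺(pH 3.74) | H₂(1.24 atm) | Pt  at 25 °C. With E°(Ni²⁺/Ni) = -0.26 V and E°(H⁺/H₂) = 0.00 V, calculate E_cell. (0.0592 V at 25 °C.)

The hydrogen couple is the cathode, so E°_cell = 0.26 V; n = 2.
[H⁺] = 10^(−3.74) = 1.8 × 10^-4 M, and Q = [Ni²⁺]·P(H₂) / [H⁺]^2 = 1.87 × 10^6.
E = E° − (0.0592/2) log Q = 0.26 − (0.0592/2)(6.272) = 0.074 V.

0.074 V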